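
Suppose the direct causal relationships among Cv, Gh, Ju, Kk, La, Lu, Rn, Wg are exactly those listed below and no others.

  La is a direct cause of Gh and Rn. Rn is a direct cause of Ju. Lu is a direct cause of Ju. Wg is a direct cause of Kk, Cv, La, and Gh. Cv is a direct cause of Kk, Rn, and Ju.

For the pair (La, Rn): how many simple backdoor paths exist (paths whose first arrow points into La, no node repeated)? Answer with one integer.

A backdoor path from La to Rn is any simple undirected path whose first edge points into La (i.e. leaves La via a parent).
Parents of La: {Wg}.
Enumerating:
  P1: La <- Wg -> Cv -> Rn
  P2: La <- Wg -> Cv -> Ju <- Rn
  P3: La <- Wg -> Kk <- Cv -> Rn
  P4: La <- Wg -> Kk <- Cv -> Ju <- Rn
That exhausts the simple backdoor paths. Count: 4.

4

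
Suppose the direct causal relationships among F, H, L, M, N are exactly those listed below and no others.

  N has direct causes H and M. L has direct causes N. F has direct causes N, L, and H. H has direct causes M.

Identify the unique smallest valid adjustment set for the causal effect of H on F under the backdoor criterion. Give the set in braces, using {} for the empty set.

Variables eligible for adjustment (non-descendants of H, excluding H and F): {M}.
Backdoor paths from H to F:
  P1: H <- M -> N -> L -> F
  P2: H <- M -> N -> F
The empty set is not sufficient: P1 (H <- M -> N -> L -> F) has no collider blocking it and no conditioned non-collider, so it is open.
Try {M}:
  P1: blocked at fork node M ∈ conditioning set.
  P2: blocked at fork node M ∈ conditioning set.
{M} contains no descendant of H and blocks every backdoor path.
{M} is the unique smallest valid adjustment set.

{M}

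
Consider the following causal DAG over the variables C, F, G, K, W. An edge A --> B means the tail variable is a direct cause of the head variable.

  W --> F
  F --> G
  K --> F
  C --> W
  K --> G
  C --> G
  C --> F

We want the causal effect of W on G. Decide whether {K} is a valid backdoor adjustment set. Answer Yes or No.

No

Backdoor paths from W to G (paths whose first edge points into W):
  P1: W <- C -> F <- K -> G
  P2: W <- C -> F -> G
  P3: W <- C -> G
Condition 1 (no descendant of W in the set): holds — descendants of W are {F, G}; none are in {K}.
Condition 2 (every backdoor path blocked by {K}):
  P1: blocked at collider F (neither it nor any descendant is in the conditioning set).
  P2: open — no interior node is in the conditioning set.
  P3: open — no interior node is in the conditioning set.
{K} does not satisfy the backdoor criterion.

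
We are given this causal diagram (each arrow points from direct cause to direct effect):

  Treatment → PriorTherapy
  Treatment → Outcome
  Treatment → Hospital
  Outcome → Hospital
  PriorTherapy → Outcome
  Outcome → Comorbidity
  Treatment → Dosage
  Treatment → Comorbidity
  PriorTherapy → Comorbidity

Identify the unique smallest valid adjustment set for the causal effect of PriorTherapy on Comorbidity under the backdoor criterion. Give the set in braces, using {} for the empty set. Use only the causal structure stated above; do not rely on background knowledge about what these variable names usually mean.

Variables eligible for adjustment (non-descendants of PriorTherapy, excluding PriorTherapy and Comorbidity): {Dosage, Treatment}.
Backdoor paths from PriorTherapy to Comorbidity:
  P1: PriorTherapy <- Treatment -> Outcome -> Comorbidity
  P2: PriorTherapy <- Treatment -> Comorbidity
  P3: PriorTherapy <- Treatment -> Hospital <- Outcome -> Comorbidity
The empty set is not sufficient: P1 (PriorTherapy <- Treatment -> Outcome -> Comorbidity) has no collider blocking it and no conditioned non-collider, so it is open.
Try {Treatment}:
  P1: blocked at fork node Treatment ∈ conditioning set.
  P2: blocked at fork node Treatment ∈ conditioning set.
  P3: blocked at fork node Treatment ∈ conditioning set.
{Treatment} contains no descendant of PriorTherapy and blocks every backdoor path.
No other singleton works — e.g. {Dosage} leaves P1 open — so {Treatment} is the unique smallest valid adjustment set.

{Treatment}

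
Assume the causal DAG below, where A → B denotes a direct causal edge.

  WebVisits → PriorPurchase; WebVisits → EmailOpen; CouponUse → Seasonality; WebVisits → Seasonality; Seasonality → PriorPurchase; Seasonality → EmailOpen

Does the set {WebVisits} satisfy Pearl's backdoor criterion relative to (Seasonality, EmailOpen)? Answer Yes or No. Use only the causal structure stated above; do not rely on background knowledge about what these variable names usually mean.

Backdoor paths from Seasonality to EmailOpen (paths whose first edge points into Seasonality):
  P1: Seasonality <- WebVisits -> EmailOpen
Condition 1 (no descendant of Seasonality in the set): holds — descendants of Seasonality are {EmailOpen, PriorPurchase}; none are in {WebVisits}.
Condition 2 (every backdoor path blocked by {WebVisits}):
  P1: blocked at fork node WebVisits ∈ conditioning set.
{WebVisits} satisfies the backdoor criterion.

Yes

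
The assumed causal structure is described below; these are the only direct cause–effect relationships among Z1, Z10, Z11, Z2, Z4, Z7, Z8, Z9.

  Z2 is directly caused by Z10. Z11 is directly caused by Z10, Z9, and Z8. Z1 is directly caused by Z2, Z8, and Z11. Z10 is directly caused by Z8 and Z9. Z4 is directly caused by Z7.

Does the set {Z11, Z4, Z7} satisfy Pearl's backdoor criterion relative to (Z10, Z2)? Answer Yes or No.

Backdoor paths from Z10 to Z2 (paths whose first edge points into Z10):
  P1: Z10 <- Z9 -> Z11 <- Z8 -> Z1 <- Z2
  P2: Z10 <- Z9 -> Z11 -> Z1 <- Z2
  P3: Z10 <- Z8 -> Z11 -> Z1 <- Z2
  P4: Z10 <- Z8 -> Z1 <- Z2
Condition 1 (no descendant of Z10 in the set): FAILS — Z11 is a descendant of Z10.
Condition 2 (every backdoor path blocked by {Z11, Z4, Z7}):
  P1: blocked at collider Z1 (neither it nor any descendant is in the conditioning set).
  P2: blocked at chain node Z11 ∈ conditioning set.
  P3: blocked at chain node Z11 ∈ conditioning set.
  P4: blocked at collider Z1 (neither it nor any descendant is in the conditioning set).
{Z11, Z4, Z7} does not satisfy the backdoor criterion.

No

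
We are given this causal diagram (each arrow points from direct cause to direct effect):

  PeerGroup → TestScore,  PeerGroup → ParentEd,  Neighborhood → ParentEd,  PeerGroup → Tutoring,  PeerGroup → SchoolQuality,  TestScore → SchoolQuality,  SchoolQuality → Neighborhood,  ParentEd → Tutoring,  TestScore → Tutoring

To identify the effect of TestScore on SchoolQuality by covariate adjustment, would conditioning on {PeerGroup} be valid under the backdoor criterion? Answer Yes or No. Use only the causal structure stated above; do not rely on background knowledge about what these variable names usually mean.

Yes

Backdoor paths from TestScore to SchoolQuality (paths whose first edge points into TestScore):
  P1: TestScore <- PeerGroup -> SchoolQuality
  P2: TestScore <- PeerGroup -> ParentEd <- Neighborhood <- SchoolQuality
  P3: TestScore <- PeerGroup -> Tutoring <- ParentEd <- Neighborhood <- SchoolQuality
Condition 1 (no descendant of TestScore in the set): holds — descendants of TestScore are {Neighborhood, ParentEd, SchoolQuality, Tutoring}; none are in {PeerGroup}.
Condition 2 (every backdoor path blocked by {PeerGroup}):
  P1: blocked at fork node PeerGroup ∈ conditioning set.
  P2: blocked at fork node PeerGroup ∈ conditioning set.
  P3: blocked at fork node PeerGroup ∈ conditioning set.
{PeerGroup} satisfies the backdoor criterion.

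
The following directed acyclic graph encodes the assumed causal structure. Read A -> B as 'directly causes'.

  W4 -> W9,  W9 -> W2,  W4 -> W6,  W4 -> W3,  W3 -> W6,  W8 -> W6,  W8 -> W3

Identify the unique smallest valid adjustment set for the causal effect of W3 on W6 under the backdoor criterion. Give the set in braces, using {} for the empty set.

Variables eligible for adjustment (non-descendants of W3, excluding W3 and W6): {W2, W4, W8, W9}.
Backdoor paths from W3 to W6:
  P1: W3 <- W4 -> W6
  P2: W3 <- W8 -> W6
The empty set is not sufficient: P1 (W3 <- W4 -> W6) has no collider blocking it and no conditioned non-collider, so it is open.
Try {W4, W8}:
  P1: blocked at fork node W4 ∈ conditioning set.
  P2: blocked at fork node W8 ∈ conditioning set.
{W4, W8} contains no descendant of W3 and blocks every backdoor path.
Every element of {W4, W8} is needed (dropping W4 leaves P1 open; dropping W8 leaves P2 open), so no proper subset is valid.
Among all size-2 subsets of the eligible variables, only {W4, W8} blocks every backdoor path, so it is the unique smallest valid adjustment set.

{W4, W8}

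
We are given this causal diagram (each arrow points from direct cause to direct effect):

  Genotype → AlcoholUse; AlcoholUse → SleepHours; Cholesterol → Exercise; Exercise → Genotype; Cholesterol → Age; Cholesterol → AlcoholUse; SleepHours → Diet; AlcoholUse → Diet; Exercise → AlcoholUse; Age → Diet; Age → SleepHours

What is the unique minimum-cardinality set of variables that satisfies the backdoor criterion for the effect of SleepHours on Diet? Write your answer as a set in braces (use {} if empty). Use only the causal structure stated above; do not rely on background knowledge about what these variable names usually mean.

Variables eligible for adjustment (non-descendants of SleepHours, excluding SleepHours and Diet): {Age, AlcoholUse, Cholesterol, Exercise, Genotype}.
Backdoor paths from SleepHours to Diet:
  P1: SleepHours <- Age <- Cholesterol -> Exercise -> Genotype -> AlcoholUse -> Diet
  P2: SleepHours <- Age <- Cholesterol -> Exercise -> AlcoholUse -> Diet
  P3: SleepHours <- Age <- Cholesterol -> AlcoholUse -> Diet
  P4: SleepHours <- Age -> Diet
  P5: SleepHours <- AlcoholUse <- Cholesterol -> Age -> Diet
  P6: SleepHours <- AlcoholUse <- Exercise <- Cholesterol -> Age -> Diet
  P7: SleepHours <- AlcoholUse <- Genotype <- Exercise <- Cholesterol -> Age -> Diet
  P8: SleepHours <- AlcoholUse -> Diet
The empty set is not sufficient: P1 (SleepHours <- Age <- Cholesterol -> Exercise -> Genotype -> AlcoholUse -> Diet) has no collider blocking it and no conditioned non-collider, so it is open.
Try {Age, AlcoholUse}:
  P1: blocked at chain node Age ∈ conditioning set.
  P2: blocked at chain node Age ∈ conditioning set.
  P3: blocked at chain node Age ∈ conditioning set.
  P4: blocked at fork node Age ∈ conditioning set.
  P5: blocked at chain node AlcoholUse ∈ conditioning set.
  P6: blocked at chain node AlcoholUse ∈ conditioning set.
  P7: blocked at chain node AlcoholUse ∈ conditioning set.
  P8: blocked at fork node AlcoholUse ∈ conditioning set.
{Age, AlcoholUse} contains no descendant of SleepHours and blocks every backdoor path.
Every element of {Age, AlcoholUse} is needed (dropping Age leaves P4 open; dropping AlcoholUse leaves P8 open), so no proper subset is valid.
Among all size-2 subsets of the eligible variables, only {Age, AlcoholUse} blocks every backdoor path, so it is the unique smallest valid adjustment set.

{Age, AlcoholUse}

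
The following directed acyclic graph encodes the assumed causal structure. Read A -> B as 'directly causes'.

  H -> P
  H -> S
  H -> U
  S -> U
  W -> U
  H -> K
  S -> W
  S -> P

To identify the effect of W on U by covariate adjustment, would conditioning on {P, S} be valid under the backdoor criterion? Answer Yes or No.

Yes

Backdoor paths from W to U (paths whose first edge points into W):
  P1: W <- S <- H -> U
  P2: W <- S -> U
  P3: W <- S -> P <- H -> U
Condition 1 (no descendant of W in the set): holds — descendants of W are {U}; none are in {P, S}.
Condition 2 (every backdoor path blocked by {P, S}):
  P1: blocked at chain node S ∈ conditioning set.
  P2: blocked at fork node S ∈ conditioning set.
  P3: blocked at fork node S ∈ conditioning set.
{P, S} satisfies the backdoor criterion.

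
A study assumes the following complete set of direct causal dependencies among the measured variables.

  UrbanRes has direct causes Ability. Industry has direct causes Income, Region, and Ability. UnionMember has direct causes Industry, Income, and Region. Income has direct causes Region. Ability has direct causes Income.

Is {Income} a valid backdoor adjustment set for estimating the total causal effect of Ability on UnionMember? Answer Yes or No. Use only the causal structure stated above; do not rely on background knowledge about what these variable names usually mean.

Backdoor paths from Ability to UnionMember (paths whose first edge points into Ability):
  P1: Ability <- Income <- Region -> Industry -> UnionMember
  P2: Ability <- Income <- Region -> UnionMember
  P3: Ability <- Income -> Industry <- Region -> UnionMember
  P4: Ability <- Income -> Industry -> UnionMember
  P5: Ability <- Income -> UnionMember
Condition 1 (no descendant of Ability in the set): holds — descendants of Ability are {Industry, UnionMember, UrbanRes}; none are in {Income}.
Condition 2 (every backdoor path blocked by {Income}):
  P1: blocked at chain node Income ∈ conditioning set.
  P2: blocked at chain node Income ∈ conditioning set.
  P3: blocked at fork node Income ∈ conditioning set.
  P4: blocked at fork node Income ∈ conditioning set.
  P5: blocked at fork node Income ∈ conditioning set.
{Income} satisfies the backdoor criterion.

Yes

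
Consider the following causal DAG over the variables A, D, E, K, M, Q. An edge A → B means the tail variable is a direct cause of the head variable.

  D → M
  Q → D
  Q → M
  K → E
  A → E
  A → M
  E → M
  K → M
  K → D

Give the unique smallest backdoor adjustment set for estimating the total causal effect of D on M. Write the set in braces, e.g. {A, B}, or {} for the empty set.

{K, Q}

Variables eligible for adjustment (non-descendants of D, excluding D and M): {A, E, K, Q}.
Backdoor paths from D to M:
  P1: D <- Q -> M
  P2: D <- K -> E <- A -> M
  P3: D <- K -> E -> M
  P4: D <- K -> M
The empty set is not sufficient: P1 (D <- Q -> M) has no collider blocking it and no conditioned non-collider, so it is open.
Try {K, Q}:
  P1: blocked at fork node Q ∈ conditioning set.
  P2: blocked at fork node K ∈ conditioning set.
  P3: blocked at fork node K ∈ conditioning set.
  P4: blocked at fork node K ∈ conditioning set.
{K, Q} contains no descendant of D and blocks every backdoor path.
Every element of {K, Q} is needed (dropping K leaves P3 open; dropping Q leaves P1 open), so no proper subset is valid.
Among all size-2 subsets of the eligible variables, only {K, Q} blocks every backdoor path, so it is the unique smallest valid adjustment set.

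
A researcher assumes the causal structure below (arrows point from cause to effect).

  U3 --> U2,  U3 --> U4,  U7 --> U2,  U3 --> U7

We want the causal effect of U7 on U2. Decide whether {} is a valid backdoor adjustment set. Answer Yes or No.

No

Backdoor paths from U7 to U2 (paths whose first edge points into U7):
  P1: U7 <- U3 -> U2
Condition 1 (no descendant of U7 in the set): holds — descendants of U7 are {U2}; none are in {}.
Condition 2 (every backdoor path blocked by {}):
  P1: open — no interior node is in the conditioning set.
{} does not satisfy the backdoor criterion.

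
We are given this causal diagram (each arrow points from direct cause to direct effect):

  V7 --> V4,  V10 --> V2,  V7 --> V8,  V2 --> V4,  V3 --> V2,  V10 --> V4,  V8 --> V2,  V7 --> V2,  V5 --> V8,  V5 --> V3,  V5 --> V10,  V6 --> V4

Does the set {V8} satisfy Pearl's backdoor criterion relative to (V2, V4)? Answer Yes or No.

Backdoor paths from V2 to V4 (paths whose first edge points into V2):
  P1: V2 <- V10 <- V5 -> V8 <- V7 -> V4
  P2: V2 <- V10 -> V4
  P3: V2 <- V7 -> V8 <- V5 -> V10 -> V4
  P4: V2 <- V7 -> V4
  P5: V2 <- V3 <- V5 -> V10 -> V4
  P6: V2 <- V3 <- V5 -> V8 <- V7 -> V4
  P7: V2 <- V8 <- V5 -> V10 -> V4
  P8: V2 <- V8 <- V7 -> V4
Condition 1 (no descendant of V2 in the set): holds — descendants of V2 are {V4}; none are in {V8}.
Condition 2 (every backdoor path blocked by {V8}):
  P1: open — collider(s) V8 are conditioned on (or have a conditioned descendant) and no non-collider on the path is in the set.
  P2: open — no interior node is in the conditioning set.
  P3: open — collider(s) V8 are conditioned on (or have a conditioned descendant) and no non-collider on the path is in the set.
  P4: open — no interior node is in the conditioning set.
  P5: open — no interior node is in the conditioning set.
  P6: open — collider(s) V8 are conditioned on (or have a conditioned descendant) and no non-collider on the path is in the set.
  P7: blocked at chain node V8 ∈ conditioning set.
  P8: blocked at chain node V8 ∈ conditioning set.
{V8} does not satisfy the backdoor criterion.

No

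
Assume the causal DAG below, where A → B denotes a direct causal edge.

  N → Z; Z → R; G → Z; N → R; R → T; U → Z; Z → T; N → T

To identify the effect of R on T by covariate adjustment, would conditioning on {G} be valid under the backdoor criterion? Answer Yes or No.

No

Backdoor paths from R to T (paths whose first edge points into R):
  P1: R <- N -> Z -> T
  P2: R <- N -> T
  P3: R <- Z <- N -> T
  P4: R <- Z -> T
Condition 1 (no descendant of R in the set): holds — descendants of R are {T}; none are in {G}.
Condition 2 (every backdoor path blocked by {G}):
  P1: open — no interior node is in the conditioning set.
  P2: open — no interior node is in the conditioning set.
  P3: open — no interior node is in the conditioning set.
  P4: open — no interior node is in the conditioning set.
{G} does not satisfy the backdoor criterion.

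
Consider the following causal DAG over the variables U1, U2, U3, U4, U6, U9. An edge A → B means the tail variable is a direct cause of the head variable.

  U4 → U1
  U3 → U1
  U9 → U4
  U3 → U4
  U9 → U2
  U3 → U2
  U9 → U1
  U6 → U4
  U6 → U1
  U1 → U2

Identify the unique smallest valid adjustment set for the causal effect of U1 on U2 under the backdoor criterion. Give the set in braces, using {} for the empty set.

{U3, U9}

Variables eligible for adjustment (non-descendants of U1, excluding U1 and U2): {U3, U4, U6, U9}.
Backdoor paths from U1 to U2:
  P1: U1 <- U6 -> U4 <- U3 -> U2
  P2: U1 <- U6 -> U4 <- U9 -> U2
  P3: U1 <- U3 -> U4 <- U9 -> U2
  P4: U1 <- U3 -> U2
  P5: U1 <- U9 -> U4 <- U3 -> U2
  P6: U1 <- U9 -> U2
  P7: U1 <- U4 <- U3 -> U2
  P8: U1 <- U4 <- U9 -> U2
The empty set is not sufficient: P4 (U1 <- U3 -> U2) has no collider blocking it and no conditioned non-collider, so it is open.
Try {U3, U9}:
  P1: blocked at collider U4 (neither it nor any descendant is in the conditioning set).
  P2: blocked at collider U4 (neither it nor any descendant is in the conditioning set).
  P3: blocked at fork node U3 ∈ conditioning set.
  P4: blocked at fork node U3 ∈ conditioning set.
  P5: blocked at fork node U9 ∈ conditioning set.
  P6: blocked at fork node U9 ∈ conditioning set.
  P7: blocked at fork node U3 ∈ conditioning set.
  P8: blocked at fork node U9 ∈ conditioning set.
{U3, U9} contains no descendant of U1 and blocks every backdoor path.
Every element of {U3, U9} is needed (dropping U3 leaves P4 open; dropping U9 leaves P6 open), so no proper subset is valid.
Among all size-2 subsets of the eligible variables, only {U3, U9} blocks every backdoor path, so it is the unique smallest valid adjustment set.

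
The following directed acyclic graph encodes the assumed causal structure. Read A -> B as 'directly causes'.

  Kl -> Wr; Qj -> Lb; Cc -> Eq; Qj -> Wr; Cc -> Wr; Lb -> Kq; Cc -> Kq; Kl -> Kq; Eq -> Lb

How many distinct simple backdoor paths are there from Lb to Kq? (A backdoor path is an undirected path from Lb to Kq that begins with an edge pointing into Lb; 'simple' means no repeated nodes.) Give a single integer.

A backdoor path from Lb to Kq is any simple undirected path whose first edge points into Lb (i.e. leaves Lb via a parent).
Parents of Lb: {Eq, Qj}.
Enumerating:
  P1: Lb <- Qj -> Wr <- Cc -> Kq
  P2: Lb <- Qj -> Wr <- Kl -> Kq
  P3: Lb <- Eq <- Cc -> Kq
  P4: Lb <- Eq <- Cc -> Wr <- Kl -> Kq
That exhausts the simple backdoor paths. Count: 4.

4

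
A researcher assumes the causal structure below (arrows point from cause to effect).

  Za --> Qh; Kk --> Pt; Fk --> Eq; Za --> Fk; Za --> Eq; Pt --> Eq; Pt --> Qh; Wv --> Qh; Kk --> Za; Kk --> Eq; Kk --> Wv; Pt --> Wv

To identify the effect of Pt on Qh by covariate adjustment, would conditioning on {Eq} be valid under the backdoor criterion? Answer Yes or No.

No

Backdoor paths from Pt to Qh (paths whose first edge points into Pt):
  P1: Pt <- Kk -> Za -> Qh
  P2: Pt <- Kk -> Wv -> Qh
  P3: Pt <- Kk -> Eq <- Za -> Qh
  P4: Pt <- Kk -> Eq <- Fk <- Za -> Qh
Condition 1 (no descendant of Pt in the set): FAILS — Eq is a descendant of Pt.
Condition 2 (every backdoor path blocked by {Eq}):
  P1: open — no interior node is in the conditioning set.
  P2: open — no interior node is in the conditioning set.
  P3: open — collider(s) Eq are conditioned on (or have a conditioned descendant) and no non-collider on the path is in the set.
  P4: open — collider(s) Eq are conditioned on (or have a conditioned descendant) and no non-collider on the path is in the set.
{Eq} does not satisfy the backdoor criterion.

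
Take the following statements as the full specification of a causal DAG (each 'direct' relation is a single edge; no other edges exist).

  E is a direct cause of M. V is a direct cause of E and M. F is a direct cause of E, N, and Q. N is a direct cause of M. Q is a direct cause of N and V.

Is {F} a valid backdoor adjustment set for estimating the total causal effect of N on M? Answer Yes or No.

No

Backdoor paths from N to M (paths whose first edge points into N):
  P1: N <- F -> Q -> V -> E -> M
  P2: N <- F -> Q -> V -> M
  P3: N <- F -> E <- V -> M
  P4: N <- F -> E -> M
  P5: N <- Q <- F -> E <- V -> M
  P6: N <- Q <- F -> E -> M
  P7: N <- Q -> V -> E -> M
  P8: N <- Q -> V -> M
Condition 1 (no descendant of N in the set): holds — descendants of N are {M}; none are in {F}.
Condition 2 (every backdoor path blocked by {F}):
  P1: blocked at fork node F ∈ conditioning set.
  P2: blocked at fork node F ∈ conditioning set.
  P3: blocked at fork node F ∈ conditioning set.
  P4: blocked at fork node F ∈ conditioning set.
  P5: blocked at fork node F ∈ conditioning set.
  P6: blocked at fork node F ∈ conditioning set.
  P7: open — no interior node is in the conditioning set.
  P8: open — no interior node is in the conditioning set.
{F} does not satisfy the backdoor criterion.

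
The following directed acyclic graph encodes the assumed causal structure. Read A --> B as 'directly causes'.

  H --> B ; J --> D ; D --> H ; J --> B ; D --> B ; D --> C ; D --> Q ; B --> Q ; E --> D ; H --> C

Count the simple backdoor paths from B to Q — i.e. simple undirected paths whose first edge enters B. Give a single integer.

A backdoor path from B to Q is any simple undirected path whose first edge points into B (i.e. leaves B via a parent).
Parents of B: {D, H, J}.
Enumerating:
  P1: B <- J -> D -> Q
  P2: B <- D -> Q
  P3: B <- H <- D -> Q
  P4: B <- H -> C <- D -> Q
That exhausts the simple backdoor paths. Count: 4.

4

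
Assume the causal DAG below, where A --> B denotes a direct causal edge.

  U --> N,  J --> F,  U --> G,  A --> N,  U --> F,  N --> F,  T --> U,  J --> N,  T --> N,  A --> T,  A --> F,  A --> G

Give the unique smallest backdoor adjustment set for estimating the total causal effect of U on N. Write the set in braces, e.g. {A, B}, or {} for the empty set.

Variables eligible for adjustment (non-descendants of U, excluding U and N): {A, J, T}.
Backdoor paths from U to N:
  P1: U <- T <- A -> N
  P2: U <- T <- A -> F <- J -> N
  P3: U <- T <- A -> F <- N
  P4: U <- T -> N
The empty set is not sufficient: P1 (U <- T <- A -> N) has no collider blocking it and no conditioned non-collider, so it is open.
Try {T}:
  P1: blocked at chain node T ∈ conditioning set.
  P2: blocked at chain node T ∈ conditioning set.
  P3: blocked at chain node T ∈ conditioning set.
  P4: blocked at fork node T ∈ conditioning set.
{T} contains no descendant of U and blocks every backdoor path.
No other singleton works — e.g. {A} leaves P4 open — so {T} is the unique smallest valid adjustment set.

{T}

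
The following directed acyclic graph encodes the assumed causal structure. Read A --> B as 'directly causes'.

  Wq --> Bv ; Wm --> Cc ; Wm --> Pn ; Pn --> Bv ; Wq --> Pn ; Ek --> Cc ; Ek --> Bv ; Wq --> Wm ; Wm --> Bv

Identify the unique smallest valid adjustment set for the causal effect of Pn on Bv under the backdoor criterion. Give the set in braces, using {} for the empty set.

{Wm, Wq}

Variables eligible for adjustment (non-descendants of Pn, excluding Pn and Bv): {Cc, Ek, Wm, Wq}.
Backdoor paths from Pn to Bv:
  P1: Pn <- Wq -> Wm -> Cc <- Ek -> Bv
  P2: Pn <- Wq -> Wm -> Bv
  P3: Pn <- Wq -> Bv
  P4: Pn <- Wm <- Wq -> Bv
  P5: Pn <- Wm -> Cc <- Ek -> Bv
  P6: Pn <- Wm -> Bv
The empty set is not sufficient: P2 (Pn <- Wq -> Wm -> Bv) has no collider blocking it and no conditioned non-collider, so it is open.
Try {Wm, Wq}:
  P1: blocked at fork node Wq ∈ conditioning set.
  P2: blocked at fork node Wq ∈ conditioning set.
  P3: blocked at fork node Wq ∈ conditioning set.
  P4: blocked at chain node Wm ∈ conditioning set.
  P5: blocked at fork node Wm ∈ conditioning set.
  P6: blocked at fork node Wm ∈ conditioning set.
{Wm, Wq} contains no descendant of Pn and blocks every backdoor path.
Every element of {Wm, Wq} is needed (dropping Wm leaves P6 open; dropping Wq leaves P3 open), so no proper subset is valid.
Among all size-2 subsets of the eligible variables, only {Wm, Wq} blocks every backdoor path, so it is the unique smallest valid adjustment set.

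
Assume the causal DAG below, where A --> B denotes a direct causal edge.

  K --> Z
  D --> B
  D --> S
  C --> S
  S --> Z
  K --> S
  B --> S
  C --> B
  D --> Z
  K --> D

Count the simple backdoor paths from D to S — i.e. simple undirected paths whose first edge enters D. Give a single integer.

2

A backdoor path from D to S is any simple undirected path whose first edge points into D (i.e. leaves D via a parent).
Parents of D: {K}.
Enumerating:
  P1: D <- K -> S
  P2: D <- K -> Z <- S
That exhausts the simple backdoor paths. Count: 2.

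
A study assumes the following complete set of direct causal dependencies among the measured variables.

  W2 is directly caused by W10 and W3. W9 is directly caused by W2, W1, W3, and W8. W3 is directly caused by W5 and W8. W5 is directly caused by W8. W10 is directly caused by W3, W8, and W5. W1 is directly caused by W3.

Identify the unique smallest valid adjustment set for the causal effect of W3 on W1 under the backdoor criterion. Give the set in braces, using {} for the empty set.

Variables eligible for adjustment (non-descendants of W3, excluding W3 and W1): {W5, W8}.
Backdoor paths from W3 to W1:
  P1: W3 <- W8 -> W5 -> W10 -> W2 -> W9 <- W1
  P2: W3 <- W8 -> W10 -> W2 -> W9 <- W1
  P3: W3 <- W8 -> W9 <- W1
  P4: W3 <- W5 <- W8 -> W10 -> W2 -> W9 <- W1
  P5: W3 <- W5 <- W8 -> W9 <- W1
  P6: W3 <- W5 -> W10 <- W8 -> W9 <- W1
  P7: W3 <- W5 -> W10 -> W2 -> W9 <- W1
Each backdoor path contains an unconditioned collider, so every path is already blocked with the empty conditioning set:
  P1: blocked at collider W9 (neither it nor any descendant is in the conditioning set).
  P2: blocked at collider W9 (neither it nor any descendant is in the conditioning set).
  P3: blocked at collider W9 (neither it nor any descendant is in the conditioning set).
  P4: blocked at collider W9 (neither it nor any descendant is in the conditioning set).
  P5: blocked at collider W9 (neither it nor any descendant is in the conditioning set).
  P6: blocked at collider W10 (neither it nor any descendant is in the conditioning set).
  P7: blocked at collider W9 (neither it nor any descendant is in the conditioning set).
The empty set is therefore the unique smallest valid set.

{}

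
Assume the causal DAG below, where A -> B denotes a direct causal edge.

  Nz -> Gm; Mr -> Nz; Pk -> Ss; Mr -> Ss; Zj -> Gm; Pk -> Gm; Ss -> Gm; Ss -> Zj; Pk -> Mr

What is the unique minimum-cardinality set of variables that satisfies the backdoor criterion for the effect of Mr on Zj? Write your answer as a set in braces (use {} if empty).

{Pk}

Variables eligible for adjustment (non-descendants of Mr, excluding Mr and Zj): {Pk}.
Backdoor paths from Mr to Zj:
  P1: Mr <- Pk -> Ss -> Zj
  P2: Mr <- Pk -> Ss -> Gm <- Zj
  P3: Mr <- Pk -> Gm <- Ss -> Zj
  P4: Mr <- Pk -> Gm <- Zj
The empty set is not sufficient: P1 (Mr <- Pk -> Ss -> Zj) has no collider blocking it and no conditioned non-collider, so it is open.
Try {Pk}:
  P1: blocked at fork node Pk ∈ conditioning set.
  P2: blocked at fork node Pk ∈ conditioning set.
  P3: blocked at fork node Pk ∈ conditioning set.
  P4: blocked at fork node Pk ∈ conditioning set.
{Pk} contains no descendant of Mr and blocks every backdoor path.
{Pk} is the unique smallest valid adjustment set.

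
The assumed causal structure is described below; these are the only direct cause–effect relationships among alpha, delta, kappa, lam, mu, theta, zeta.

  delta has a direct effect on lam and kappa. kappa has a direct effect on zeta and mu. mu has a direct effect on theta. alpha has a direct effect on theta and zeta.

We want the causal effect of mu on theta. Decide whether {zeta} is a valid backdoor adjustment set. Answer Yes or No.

No

Backdoor paths from mu to theta (paths whose first edge points into mu):
  P1: mu <- kappa -> zeta <- alpha -> theta
Condition 1 (no descendant of mu in the set): holds — descendants of mu are {theta}; none are in {zeta}.
Condition 2 (every backdoor path blocked by {zeta}):
  P1: open — collider(s) zeta are conditioned on (or have a conditioned descendant) and no non-collider on the path is in the set.
{zeta} does not satisfy the backdoor criterion.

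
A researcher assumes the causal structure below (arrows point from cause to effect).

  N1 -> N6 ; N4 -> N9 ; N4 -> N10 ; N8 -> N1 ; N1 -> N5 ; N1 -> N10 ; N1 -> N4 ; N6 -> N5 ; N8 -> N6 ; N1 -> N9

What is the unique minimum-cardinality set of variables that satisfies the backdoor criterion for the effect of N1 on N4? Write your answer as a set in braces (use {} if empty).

{}

Variables eligible for adjustment (non-descendants of N1, excluding N1 and N4): {N8}.
Backdoor paths from N1 to N4:
  (none)
With no backdoor paths the empty set already satisfies the criterion, and it is trivially minimal.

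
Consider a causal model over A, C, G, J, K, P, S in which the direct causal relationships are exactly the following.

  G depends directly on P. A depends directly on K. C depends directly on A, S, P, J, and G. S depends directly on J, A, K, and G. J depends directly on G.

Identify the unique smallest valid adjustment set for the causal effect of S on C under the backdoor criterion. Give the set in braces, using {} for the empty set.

Variables eligible for adjustment (non-descendants of S, excluding S and C): {A, G, J, K, P}.
Backdoor paths from S to C:
  P1: S <- K -> A -> C
  P2: S <- A -> C
  P3: S <- G <- P -> C
  P4: S <- G -> J -> C
  P5: S <- G -> C
  P6: S <- J <- G <- P -> C
  P7: S <- J <- G -> C
  P8: S <- J -> C
The empty set is not sufficient: P1 (S <- K -> A -> C) has no collider blocking it and no conditioned non-collider, so it is open.
Try {A, G, J}:
  P1: blocked at chain node A ∈ conditioning set.
  P2: blocked at fork node A ∈ conditioning set.
  P3: blocked at chain node G ∈ conditioning set.
  P4: blocked at fork node G ∈ conditioning set.
  P5: blocked at fork node G ∈ conditioning set.
  P6: blocked at chain node J ∈ conditioning set.
  P7: blocked at chain node J ∈ conditioning set.
  P8: blocked at fork node J ∈ conditioning set.
{A, G, J} contains no descendant of S and blocks every backdoor path.
Every element of {A, G, J} is needed (dropping A leaves P1 open; dropping G leaves P3 open; dropping J leaves P8 open), so no proper subset is valid.
Among all size-3 subsets of the eligible variables, only {A, G, J} blocks every backdoor path, so it is the unique smallest valid adjustment set.

{A, G, J}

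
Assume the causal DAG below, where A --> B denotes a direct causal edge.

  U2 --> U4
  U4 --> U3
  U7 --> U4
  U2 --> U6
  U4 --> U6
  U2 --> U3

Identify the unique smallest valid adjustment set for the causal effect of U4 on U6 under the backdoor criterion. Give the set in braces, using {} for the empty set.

Variables eligible for adjustment (non-descendants of U4, excluding U4 and U6): {U2, U7}.
Backdoor paths from U4 to U6:
  P1: U4 <- U2 -> U6
The empty set is not sufficient: P1 (U4 <- U2 -> U6) has no collider blocking it and no conditioned non-collider, so it is open.
Try {U2}:
  P1: blocked at fork node U2 ∈ conditioning set.
{U2} contains no descendant of U4 and blocks every backdoor path.
No other singleton works — e.g. {U7} leaves P1 open — so {U2} is the unique smallest valid adjustment set.

{U2}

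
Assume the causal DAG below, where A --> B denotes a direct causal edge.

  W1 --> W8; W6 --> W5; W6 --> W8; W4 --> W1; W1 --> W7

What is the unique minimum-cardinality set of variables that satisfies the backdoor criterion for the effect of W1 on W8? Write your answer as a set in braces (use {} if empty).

{}

Variables eligible for adjustment (non-descendants of W1, excluding W1 and W8): {W4, W5, W6}.
Backdoor paths from W1 to W8:
  (none)
With no backdoor paths the empty set already satisfies the criterion, and it is trivially minimal.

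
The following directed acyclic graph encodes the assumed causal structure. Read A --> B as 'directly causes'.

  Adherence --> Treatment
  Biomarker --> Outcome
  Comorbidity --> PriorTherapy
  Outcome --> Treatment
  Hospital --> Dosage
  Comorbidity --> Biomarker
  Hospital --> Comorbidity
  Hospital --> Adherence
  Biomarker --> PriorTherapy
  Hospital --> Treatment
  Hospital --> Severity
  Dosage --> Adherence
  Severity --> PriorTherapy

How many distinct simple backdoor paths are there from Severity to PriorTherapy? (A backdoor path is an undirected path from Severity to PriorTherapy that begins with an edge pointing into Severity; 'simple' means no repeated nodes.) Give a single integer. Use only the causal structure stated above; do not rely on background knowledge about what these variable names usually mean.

8

A backdoor path from Severity to PriorTherapy is any simple undirected path whose first edge points into Severity (i.e. leaves Severity via a parent).
Parents of Severity: {Hospital}.
Enumerating:
  P1: Severity <- Hospital -> Dosage -> Adherence -> Treatment <- Outcome <- Biomarker <- Comorbidity -> PriorTherapy
  P2: Severity <- Hospital -> Dosage -> Adherence -> Treatment <- Outcome <- Biomarker -> PriorTherapy
  P3: Severity <- Hospital -> Comorbidity -> Biomarker -> PriorTherapy
  P4: Severity <- Hospital -> Comorbidity -> PriorTherapy
  P5: Severity <- Hospital -> Adherence -> Treatment <- Outcome <- Biomarker <- Comorbidity -> PriorTherapy
  P6: Severity <- Hospital -> Adherence -> Treatment <- Outcome <- Biomarker -> PriorTherapy
  P7: Severity <- Hospital -> Treatment <- Outcome <- Biomarker <- Comorbidity -> PriorTherapy
  P8: Severity <- Hospital -> Treatment <- Outcome <- Biomarker -> PriorTherapy
That exhausts the simple backdoor paths. Count: 8.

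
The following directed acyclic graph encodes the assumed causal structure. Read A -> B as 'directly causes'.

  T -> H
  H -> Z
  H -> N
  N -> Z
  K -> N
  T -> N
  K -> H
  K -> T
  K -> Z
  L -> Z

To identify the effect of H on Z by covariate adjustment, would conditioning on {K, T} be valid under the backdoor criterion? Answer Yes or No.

Backdoor paths from H to Z (paths whose first edge points into H):
  P1: H <- K -> T -> N -> Z
  P2: H <- K -> N -> Z
  P3: H <- K -> Z
  P4: H <- T <- K -> N -> Z
  P5: H <- T <- K -> Z
  P6: H <- T -> N <- K -> Z
  P7: H <- T -> N -> Z
Condition 1 (no descendant of H in the set): holds — descendants of H are {N, Z}; none are in {K, T}.
Condition 2 (every backdoor path blocked by {K, T}):
  P1: blocked at fork node K ∈ conditioning set.
  P2: blocked at fork node K ∈ conditioning set.
  P3: blocked at fork node K ∈ conditioning set.
  P4: blocked at chain node T ∈ conditioning set.
  P5: blocked at chain node T ∈ conditioning set.
  P6: blocked at fork node T ∈ conditioning set.
  P7: blocked at fork node T ∈ conditioning set.
{K, T} satisfies the backdoor criterion.

Yes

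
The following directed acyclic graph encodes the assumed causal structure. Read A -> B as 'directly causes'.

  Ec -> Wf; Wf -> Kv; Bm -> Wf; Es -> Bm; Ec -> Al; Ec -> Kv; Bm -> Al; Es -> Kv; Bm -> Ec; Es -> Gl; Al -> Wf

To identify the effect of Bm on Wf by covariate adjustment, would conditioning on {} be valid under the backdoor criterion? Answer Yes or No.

Yes

Backdoor paths from Bm to Wf (paths whose first edge points into Bm):
  P1: Bm <- Es -> Kv <- Ec -> Al -> Wf
  P2: Bm <- Es -> Kv <- Ec -> Wf
  P3: Bm <- Es -> Kv <- Wf
Condition 1 (no descendant of Bm in the set): holds — descendants of Bm are {Al, Ec, Kv, Wf}; none are in {}.
Condition 2 (every backdoor path blocked by {}):
  P1: blocked at collider Kv (neither it nor any descendant is in the conditioning set).
  P2: blocked at collider Kv (neither it nor any descendant is in the conditioning set).
  P3: blocked at collider Kv (neither it nor any descendant is in the conditioning set).
{} satisfies the backdoor criterion.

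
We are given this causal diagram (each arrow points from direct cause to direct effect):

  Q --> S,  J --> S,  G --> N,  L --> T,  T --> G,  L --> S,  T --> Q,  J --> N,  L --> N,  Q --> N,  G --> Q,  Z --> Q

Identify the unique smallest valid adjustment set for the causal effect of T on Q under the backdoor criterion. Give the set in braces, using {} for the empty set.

{}

Variables eligible for adjustment (non-descendants of T, excluding T and Q): {J, L, Z}.
Backdoor paths from T to Q:
  P1: T <- L -> N <- G -> Q
  P2: T <- L -> N <- J -> S <- Q
  P3: T <- L -> N <- Q
  P4: T <- L -> S <- J -> N <- G -> Q
  P5: T <- L -> S <- J -> N <- Q
  P6: T <- L -> S <- Q
Each backdoor path contains an unconditioned collider, so every path is already blocked with the empty conditioning set:
  P1: blocked at collider N (neither it nor any descendant is in the conditioning set).
  P2: blocked at collider N (neither it nor any descendant is in the conditioning set).
  P3: blocked at collider N (neither it nor any descendant is in the conditioning set).
  P4: blocked at collider S (neither it nor any descendant is in the conditioning set).
  P5: blocked at collider S (neither it nor any descendant is in the conditioning set).
  P6: blocked at collider S (neither it nor any descendant is in the conditioning set).
The empty set is therefore the unique smallest valid set.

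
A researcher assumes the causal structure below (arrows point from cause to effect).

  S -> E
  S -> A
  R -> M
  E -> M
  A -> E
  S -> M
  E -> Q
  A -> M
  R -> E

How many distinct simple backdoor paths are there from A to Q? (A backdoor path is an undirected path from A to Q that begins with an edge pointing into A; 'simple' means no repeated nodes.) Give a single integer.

A backdoor path from A to Q is any simple undirected path whose first edge points into A (i.e. leaves A via a parent).
Parents of A: {S}.
Enumerating:
  P1: A <- S -> E -> Q
  P2: A <- S -> M <- R -> E -> Q
  P3: A <- S -> M <- E -> Q
That exhausts the simple backdoor paths. Count: 3.

3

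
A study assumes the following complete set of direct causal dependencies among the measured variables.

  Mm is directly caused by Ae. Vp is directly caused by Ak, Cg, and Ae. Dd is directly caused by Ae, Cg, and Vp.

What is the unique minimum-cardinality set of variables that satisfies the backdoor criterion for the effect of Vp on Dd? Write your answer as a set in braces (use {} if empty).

Variables eligible for adjustment (non-descendants of Vp, excluding Vp and Dd): {Ae, Ak, Cg, Mm}.
Backdoor paths from Vp to Dd:
  P1: Vp <- Ae -> Dd
  P2: Vp <- Cg -> Dd
The empty set is not sufficient: P1 (Vp <- Ae -> Dd) has no collider blocking it and no conditioned non-collider, so it is open.
Try {Ae, Cg}:
  P1: blocked at fork node Ae ∈ conditioning set.
  P2: blocked at fork node Cg ∈ conditioning set.
{Ae, Cg} contains no descendant of Vp and blocks every backdoor path.
Every element of {Ae, Cg} is needed (dropping Ae leaves P1 open; dropping Cg leaves P2 open), so no proper subset is valid.
Among all size-2 subsets of the eligible variables, only {Ae, Cg} blocks every backdoor path, so it is the unique smallest valid adjustment set.

{Ae, Cg}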